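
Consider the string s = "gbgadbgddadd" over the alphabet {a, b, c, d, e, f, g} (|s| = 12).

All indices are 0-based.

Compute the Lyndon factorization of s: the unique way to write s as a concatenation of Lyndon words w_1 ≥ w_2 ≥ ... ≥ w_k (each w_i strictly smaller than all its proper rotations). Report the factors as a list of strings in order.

emit factor 1: 'g' (i=0, period=1)
emit factor 2: 'bg' (i=1, period=2)
emit factor 3: 'adbgddadd' (i=3, period=9)

["g", "bg", "adbgddadd"]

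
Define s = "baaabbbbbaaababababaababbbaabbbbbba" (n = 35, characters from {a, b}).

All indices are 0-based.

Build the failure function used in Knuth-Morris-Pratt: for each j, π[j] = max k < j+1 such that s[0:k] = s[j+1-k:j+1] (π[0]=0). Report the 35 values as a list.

[0, 0, 0, 0, 1, 1, 1, 1, 1, 2, 3, 4, 5, 2, 1, 2, 1, 2, 1, 2, 3, 1, 2, 1, 1, 1, 2, 3, 1, 1, 1, 1, 1, 1, 2]

π[0] = 0
j=1 s[j]='a': π[1]=0 (border '')
j=2 s[j]='a': π[2]=0 (border '')
j=3 s[j]='a': π[3]=0 (border '')
j=4 s[j]='b': π[4]=1 (border 'b')
j=5 s[j]='b': k: 1→0; π[5]=1 (border 'b')
j=6 s[j]='b': k: 1→0; π[6]=1 (border 'b')
j=7 s[j]='b': k: 1→0; π[7]=1 (border 'b')
j=8 s[j]='b': k: 1→0; π[8]=1 (border 'b')
j=9 s[j]='a': π[9]=2 (border 'ba')
j=10 s[j]='a': π[10]=3 (border 'baa')
j=11 s[j]='a': π[11]=4 (border 'baaa')
j=12 s[j]='b': π[12]=5 (border 'baaab')
j=13 s[j]='a': k: 5→1; π[13]=2 (border 'ba')
j=14 s[j]='b': k: 2→0; π[14]=1 (border 'b')
j=15 s[j]='a': π[15]=2 (border 'ba')
j=16 s[j]='b': k: 2→0; π[16]=1 (border 'b')
j=17 s[j]='a': π[17]=2 (border 'ba')
j=18 s[j]='b': k: 2→0; π[18]=1 (border 'b')
j=19 s[j]='a': π[19]=2 (border 'ba')
j=20 s[j]='a': π[20]=3 (border 'baa')
j=21 s[j]='b': k: 3→0; π[21]=1 (border 'b')
j=22 s[j]='a': π[22]=2 (border 'ba')
j=23 s[j]='b': k: 2→0; π[23]=1 (border 'b')
j=24 s[j]='b': k: 1→0; π[24]=1 (border 'b')
j=25 s[j]='b': k: 1→0; π[25]=1 (border 'b')
j=26 s[j]='a': π[26]=2 (border 'ba')
j=27 s[j]='a': π[27]=3 (border 'baa')
j=28 s[j]='b': k: 3→0; π[28]=1 (border 'b')
j=29 s[j]='b': k: 1→0; π[29]=1 (border 'b')
j=30 s[j]='b': k: 1→0; π[30]=1 (border 'b')
j=31 s[j]='b': k: 1→0; π[31]=1 (border 'b')
j=32 s[j]='b': k: 1→0; π[32]=1 (border 'b')
j=33 s[j]='b': k: 1→0; π[33]=1 (border 'b')
j=34 s[j]='a': π[34]=2 (border 'ba')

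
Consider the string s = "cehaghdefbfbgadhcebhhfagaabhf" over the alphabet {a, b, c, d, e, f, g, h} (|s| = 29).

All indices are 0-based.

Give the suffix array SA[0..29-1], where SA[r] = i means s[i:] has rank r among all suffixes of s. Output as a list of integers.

[24, 25, 13, 22, 3, 9, 11, 26, 18, 16, 0, 6, 14, 17, 7, 1, 28, 21, 8, 10, 23, 12, 4, 2, 15, 5, 27, 20, 19]

rank→(start, suffix):
  0 → (24, 'aabhf')
  1 → (25, 'abhf')
  2 → (13, 'adhcebhhfagaabhf')
  3 → (22, 'agaabhf')
  4 → (3, 'aghdefbfbgadhcebhhfagaabhf')
  5 → (9, 'bfbgadhcebhhfagaabhf')
  6 → (11, 'bgadhcebhhfagaabhf')
  7 → (26, 'bhf')
  8 → (18, 'bhhfagaabhf')
  9 → (16, 'cebhhfagaabhf')
  10 → (0, 'cehaghdefbfbgadhcebhhfagaabhf')
  11 → (6, 'defbfbgadhcebhhfagaabhf')
  12 → (14, 'dhcebhhfagaabhf')
  13 → (17, 'ebhhfagaabhf')
  14 → (7, 'efbfbgadhcebhhfagaabhf')
  15 → (1, 'ehaghdefbfbgadhcebhhfagaabhf')
  16 → (28, 'f')
  17 → (21, 'fagaabhf')
  18 → (8, 'fbfbgadhcebhhfagaabhf')
  19 → (10, 'fbgadhcebhhfagaabhf')
  20 → (23, 'gaabhf')
  21 → (12, 'gadhcebhhfagaabhf')
  22 → (4, 'ghdefbfbgadhcebhhfagaabhf')
  23 → (2, 'haghdefbfbgadhcebhhfagaabhf')
  24 → (15, 'hcebhhfagaabhf')
  25 → (5, 'hdefbfbgadhcebhhfagaabhf')
  26 → (27, 'hf')
  27 → (20, 'hfagaabhf')
  28 → (19, 'hhfagaabhf')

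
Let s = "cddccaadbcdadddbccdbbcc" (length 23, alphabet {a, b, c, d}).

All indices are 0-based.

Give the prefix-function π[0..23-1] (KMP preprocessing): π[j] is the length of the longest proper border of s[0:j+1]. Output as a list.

π[0] = 0
j=1 s[j]='d': π[1]=0 (border '')
j=2 s[j]='d': π[2]=0 (border '')
j=3 s[j]='c': π[3]=1 (border 'c')
j=4 s[j]='c': k: 1→0; π[4]=1 (border 'c')
j=5 s[j]='a': k: 1→0; π[5]=0 (border '')
j=6 s[j]='a': π[6]=0 (border '')
j=7 s[j]='d': π[7]=0 (border '')
j=8 s[j]='b': π[8]=0 (border '')
j=9 s[j]='c': π[9]=1 (border 'c')
j=10 s[j]='d': π[10]=2 (border 'cd')
j=11 s[j]='a': k: 2→0; π[11]=0 (border '')
j=12 s[j]='d': π[12]=0 (border '')
j=13 s[j]='d': π[13]=0 (border '')
j=14 s[j]='d': π[14]=0 (border '')
j=15 s[j]='b': π[15]=0 (border '')
j=16 s[j]='c': π[16]=1 (border 'c')
j=17 s[j]='c': k: 1→0; π[17]=1 (border 'c')
j=18 s[j]='d': π[18]=2 (border 'cd')
j=19 s[j]='b': k: 2→0; π[19]=0 (border '')
j=20 s[j]='b': π[20]=0 (border '')
j=21 s[j]='c': π[21]=1 (border 'c')
j=22 s[j]='c': k: 1→0; π[22]=1 (border 'c')

[0, 0, 0, 1, 1, 0, 0, 0, 0, 1, 2, 0, 0, 0, 0, 0, 1, 1, 2, 0, 0, 1, 1]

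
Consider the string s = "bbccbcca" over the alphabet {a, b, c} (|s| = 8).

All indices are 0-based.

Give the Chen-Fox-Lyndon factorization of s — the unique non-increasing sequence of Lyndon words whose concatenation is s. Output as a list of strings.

emit factor 1: 'bbccbcc' (i=0, period=7)
emit factor 2: 'a' (i=7, period=1)

["bbccbcc", "a"]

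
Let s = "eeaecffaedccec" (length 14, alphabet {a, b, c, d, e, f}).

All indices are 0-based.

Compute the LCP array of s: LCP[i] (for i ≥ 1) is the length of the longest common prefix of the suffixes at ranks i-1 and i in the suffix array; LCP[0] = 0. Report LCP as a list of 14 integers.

[0, 2, 0, 1, 1, 1, 0, 0, 1, 2, 1, 1, 0, 1]

rank→(start, suffix):
  0 → (2, 'aecffaedccec')
  1 → (7, 'aedccec')
  2 → (13, 'c')
  3 → (10, 'ccec')
  4 → (11, 'cec')
  5 → (4, 'cffaedccec')
  6 → (9, 'dccec')
  7 → (1, 'eaecffaedccec')
  8 → (12, 'ec')
  9 → (3, 'ecffaedccec')
  10 → (8, 'edccec')
  11 → (0, 'eeaecffaedccec')
  12 → (6, 'faedccec')
  13 → (5, 'ffaedccec')

SA = [2, 7, 13, 10, 11, 4, 9, 1, 12, 3, 8, 0, 6, 5]
i: (SA[i-1],SA[i]) lcp shared
  1: (2,7) 2 'ae'
  2: (7,13) 0 ''
  3: (13,10) 1 'c'
  4: (10,11) 1 'c'
  5: (11,4) 1 'c'
  6: (4,9) 0 ''
  7: (9,1) 0 ''
  8: (1,12) 1 'e'
  9: (12,3) 2 'ec'
  10: (3,8) 1 'e'
  11: (8,0) 1 'e'
  12: (0,6) 0 ''
  13: (6,5) 1 'f'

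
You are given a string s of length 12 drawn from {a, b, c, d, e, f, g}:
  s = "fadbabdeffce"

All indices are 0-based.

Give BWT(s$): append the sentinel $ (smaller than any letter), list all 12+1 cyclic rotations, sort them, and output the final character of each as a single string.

ebfdafabcd$fe

rank  rotation       last
    0  $fadbabdeffce  e
    1  abdeffce$fadb  b
    2  adbabdeffce$f  f
    3  babdeffce$fad  d
    4  bdeffce$fadba  a
    5  ce$fadbabdeff  f
    6  dbabdeffce$fa  a
    7  deffce$fadbab  b
    8  e$fadbabdeffc  c
    9  effce$fadbabd  d
   10  fadbabdeffce$  $
   11  fce$fadbabdef  f
   12  ffce$fadbabde  e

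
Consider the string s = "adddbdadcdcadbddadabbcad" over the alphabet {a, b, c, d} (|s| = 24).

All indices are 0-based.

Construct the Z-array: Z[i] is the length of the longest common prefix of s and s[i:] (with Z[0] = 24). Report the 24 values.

[24, 0, 0, 0, 0, 0, 2, 0, 0, 0, 0, 2, 0, 0, 0, 0, 2, 0, 1, 0, 0, 0, 2, 0]

Z[0]=24
i=1: i≥r, start 0; Z[1]=0
i=2: i≥r, start 0; Z[2]=0
i=3: i≥r, start 0; Z[3]=0
i=4: i≥r, start 0; Z[4]=0
i=5: i≥r, start 0; Z[5]=0
i=6: i≥r, start 0; Z[6]=2 grow→box=[6,8)
i=7: min(r-i=1, Z[1]=0)=0; Z[7]=0
i=8: i≥r, start 0; Z[8]=0
i=9: i≥r, start 0; Z[9]=0
i=10: i≥r, start 0; Z[10]=0
i=11: i≥r, start 0; Z[11]=2 grow→box=[11,13)
i=12: min(r-i=1, Z[1]=0)=0; Z[12]=0
i=13: i≥r, start 0; Z[13]=0
i=14: i≥r, start 0; Z[14]=0
i=15: i≥r, start 0; Z[15]=0
i=16: i≥r, start 0; Z[16]=2 grow→box=[16,18)
i=17: min(r-i=1, Z[1]=0)=0; Z[17]=0
i=18: i≥r, start 0; Z[18]=1 grow→box=[18,19)
i=19: i≥r, start 0; Z[19]=0
i=20: i≥r, start 0; Z[20]=0
i=21: i≥r, start 0; Z[21]=0
i=22: i≥r, start 0; Z[22]=2 grow→box=[22,24)
i=23: min(r-i=1, Z[1]=0)=0; Z[23]=0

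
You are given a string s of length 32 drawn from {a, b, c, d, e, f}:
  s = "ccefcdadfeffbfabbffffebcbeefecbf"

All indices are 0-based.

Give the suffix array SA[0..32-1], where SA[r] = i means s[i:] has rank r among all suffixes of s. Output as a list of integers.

[14, 6, 15, 22, 24, 30, 12, 16, 23, 29, 0, 4, 1, 5, 7, 21, 28, 25, 2, 26, 9, 31, 13, 11, 3, 20, 27, 8, 10, 19, 18, 17]

rank→(start, suffix):
  0 → (14, 'abbffffebcbeefecbf')
  1 → (6, 'adfeffbfabbffffebcbeefecbf')
  2 → (15, 'bbffffebcbeefecbf')
  3 → (22, 'bcbeefecbf')
  4 → (24, 'beefecbf')
  5 → (30, 'bf')
  6 → (12, 'bfabbffffebcbeefecbf')
  7 → (16, 'bffffebcbeefecbf')
  8 → (23, 'cbeefecbf')
  9 → (29, 'cbf')
  10 → (0, 'ccefcdadfeffbfabbffffebcbeefecbf')
  11 → (4, 'cdadfeffbfabbffffebcbeefecbf')
  12 → (1, 'cefcdadfeffbfabbffffebcbeefecbf')
  13 → (5, 'dadfeffbfabbffffebcbeefecbf')
  14 → (7, 'dfeffbfabbffffebcbeefecbf')
  15 → (21, 'ebcbeefecbf')
  16 → (28, 'ecbf')
  17 → (25, 'eefecbf')
  18 → (2, 'efcdadfeffbfabbffffebcbeefecbf')
  19 → (26, 'efecbf')
  20 → (9, 'effbfabbffffebcbeefecbf')
  21 → (31, 'f')
  22 → (13, 'fabbffffebcbeefecbf')
  23 → (11, 'fbfabbffffebcbeefecbf')
  24 → (3, 'fcdadfeffbfabbffffebcbeefecbf')
  25 → (20, 'febcbeefecbf')
  26 → (27, 'fecbf')
  27 → (8, 'feffbfabbffffebcbeefecbf')
  28 → (10, 'ffbfabbffffebcbeefecbf')
  29 → (19, 'ffebcbeefecbf')
  30 → (18, 'fffebcbeefecbf')
  31 → (17, 'ffffebcbeefecbf')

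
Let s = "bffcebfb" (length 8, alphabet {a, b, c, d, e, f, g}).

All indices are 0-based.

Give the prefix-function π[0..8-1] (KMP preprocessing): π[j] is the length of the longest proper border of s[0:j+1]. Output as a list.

[0, 0, 0, 0, 0, 1, 2, 1]

π[0] = 0
j=1 s[j]='f': π[1]=0 (border '')
j=2 s[j]='f': π[2]=0 (border '')
j=3 s[j]='c': π[3]=0 (border '')
j=4 s[j]='e': π[4]=0 (border '')
j=5 s[j]='b': π[5]=1 (border 'b')
j=6 s[j]='f': π[6]=2 (border 'bf')
j=7 s[j]='b': k: 2→0; π[7]=1 (border 'b')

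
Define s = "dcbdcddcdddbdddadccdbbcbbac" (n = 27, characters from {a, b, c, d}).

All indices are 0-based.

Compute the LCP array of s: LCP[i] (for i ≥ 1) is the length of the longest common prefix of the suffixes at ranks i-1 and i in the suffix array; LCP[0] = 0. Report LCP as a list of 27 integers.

[0, 1, 0, 1, 2, 1, 1, 2, 0, 1, 2, 1, 1, 2, 3, 0, 1, 2, 1, 2, 2, 4, 1, 2, 2, 2, 3]

rank | idx | suffix
   0 |  25 | ac
   1 |  15 | adccdbbcbbac
   2 |  24 | bac
   3 |  23 | bbac
   4 |  20 | bbcbbac
   5 |  21 | bcbbac
   6 |   2 | bdcddcdddbdddadccdbbcbbac
   7 |  11 | bdddadccdbbcbbac
   8 |  26 | c
   9 |  22 | cbbac
  10 |   1 | cbdcddcdddbdddadccdbbcbbac
  11 |  17 | ccdbbcbbac
  12 |  18 | cdbbcbbac
  13 |   4 | cddcdddbdddadccdbbcbbac
  14 |   7 | cdddbdddadccdbbcbbac
  15 |  14 | dadccdbbcbbac
  16 |  19 | dbbcbbac
  17 |  10 | dbdddadccdbbcbbac
  18 |   0 | dcbdcddcdddbdddadccdbbcbbac
  19 |  16 | dccdbbcbbac
  20 |   3 | dcddcdddbdddadccdbbcbbac
  21 |   6 | dcdddbdddadccdbbcbbac
  22 |  13 | ddadccdbbcbbac
  23 |   9 | ddbdddadccdbbcbbac
  24 |   5 | ddcdddbdddadccdbbcbbac
  25 |  12 | dddadccdbbcbbac
  26 |   8 | dddbdddadccdbbcbbac

SA = [25, 15, 24, 23, 20, 21, 2, 11, 26, 22, 1, 17, 18, 4, 7, 14, 19, 10, 0, 16, 3, 6, 13, 9, 5, 12, 8]
rank  pair      lcp
   1  s[25:],s[15:]  1  'a'
   2  s[15:],s[24:]  0  ''
   3  s[24:],s[23:]  1  'b'
   4  s[23:],s[20:]  2  'bb'
   5  s[20:],s[21:]  1  'b'
   6  s[21:],s[2:]  1  'b'
   7  s[2:],s[11:]  2  'bd'
   8  s[11:],s[26:]  0  ''
   9  s[26:],s[22:]  1  'c'
  10  s[22:],s[1:]  2  'cb'
  11  s[1:],s[17:]  1  'c'
  12  s[17:],s[18:]  1  'c'
  13  s[18:],s[4:]  2  'cd'
  14  s[4:],s[7:]  3  'cdd'
  15  s[7:],s[14:]  0  ''
  16  s[14:],s[19:]  1  'd'
  17  s[19:],s[10:]  2  'db'
  18  s[10:],s[0:]  1  'd'
  19  s[0:],s[16:]  2  'dc'
  20  s[16:],s[3:]  2  'dc'
  21  s[3:],s[6:]  4  'dcdd'
  22  s[6:],s[13:]  1  'd'
  23  s[13:],s[9:]  2  'dd'
  24  s[9:],s[5:]  2  'dd'
  25  s[5:],s[12:]  2  'dd'
  26  s[12:],s[8:]  3  'ddd'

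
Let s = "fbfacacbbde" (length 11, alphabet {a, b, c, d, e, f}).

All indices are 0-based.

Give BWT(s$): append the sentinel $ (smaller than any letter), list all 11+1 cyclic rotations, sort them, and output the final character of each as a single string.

efccbfaabdb$

rank  rotation      last
    0  $fbfacacbbde  e
    1  acacbbde$fbf  f
    2  acbbde$fbfac  c
    3  bbde$fbfacac  c
    4  bde$fbfacacb  b
    5  bfacacbbde$f  f
    6  cacbbde$fbfa  a
    7  cbbde$fbfaca  a
    8  de$fbfacacbb  b
    9  e$fbfacacbbd  d
   10  facacbbde$fb  b
   11  fbfacacbbde$  $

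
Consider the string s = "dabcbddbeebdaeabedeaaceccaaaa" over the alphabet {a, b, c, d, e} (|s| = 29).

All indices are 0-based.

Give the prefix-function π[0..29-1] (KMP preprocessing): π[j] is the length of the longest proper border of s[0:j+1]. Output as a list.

[0, 0, 0, 0, 0, 1, 1, 0, 0, 0, 0, 1, 2, 0, 0, 0, 0, 1, 0, 0, 0, 0, 0, 0, 0, 0, 0, 0, 0]

π[0] = 0
j=1 s[j]='a': π[1]=0 (border '')
j=2 s[j]='b': π[2]=0 (border '')
j=3 s[j]='c': π[3]=0 (border '')
j=4 s[j]='b': π[4]=0 (border '')
j=5 s[j]='d': π[5]=1 (border 'd')
j=6 s[j]='d': k: 1→0; π[6]=1 (border 'd')
j=7 s[j]='b': k: 1→0; π[7]=0 (border '')
j=8 s[j]='e': π[8]=0 (border '')
j=9 s[j]='e': π[9]=0 (border '')
j=10 s[j]='b': π[10]=0 (border '')
j=11 s[j]='d': π[11]=1 (border 'd')
j=12 s[j]='a': π[12]=2 (border 'da')
j=13 s[j]='e': k: 2→0; π[13]=0 (border '')
j=14 s[j]='a': π[14]=0 (border '')
j=15 s[j]='b': π[15]=0 (border '')
j=16 s[j]='e': π[16]=0 (border '')
j=17 s[j]='d': π[17]=1 (border 'd')
j=18 s[j]='e': k: 1→0; π[18]=0 (border '')
j=19 s[j]='a': π[19]=0 (border '')
j=20 s[j]='a': π[20]=0 (border '')
j=21 s[j]='c': π[21]=0 (border '')
j=22 s[j]='e': π[22]=0 (border '')
j=23 s[j]='c': π[23]=0 (border '')
j=24 s[j]='c': π[24]=0 (border '')
j=25 s[j]='a': π[25]=0 (border '')
j=26 s[j]='a': π[26]=0 (border '')
j=27 s[j]='a': π[27]=0 (border '')
j=28 s[j]='a': π[28]=0 (border '')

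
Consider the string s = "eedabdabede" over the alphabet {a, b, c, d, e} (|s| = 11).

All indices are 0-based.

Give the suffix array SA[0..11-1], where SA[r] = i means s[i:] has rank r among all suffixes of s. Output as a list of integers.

rank→(start, suffix):
  0 → (3, 'abdabede')
  1 → (6, 'abede')
  2 → (4, 'bdabede')
  3 → (7, 'bede')
  4 → (2, 'dabdabede')
  5 → (5, 'dabede')
  6 → (9, 'de')
  7 → (10, 'e')
  8 → (1, 'edabdabede')
  9 → (8, 'ede')
  10 → (0, 'eedabdabede')

[3, 6, 4, 7, 2, 5, 9, 10, 1, 8, 0]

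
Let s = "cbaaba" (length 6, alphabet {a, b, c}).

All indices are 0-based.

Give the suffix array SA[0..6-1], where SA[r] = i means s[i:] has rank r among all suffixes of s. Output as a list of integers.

rank→(start, suffix):
  0 → (5, 'a')
  1 → (2, 'aaba')
  2 → (3, 'aba')
  3 → (4, 'ba')
  4 → (1, 'baaba')
  5 → (0, 'cbaaba')

[5, 2, 3, 4, 1, 0]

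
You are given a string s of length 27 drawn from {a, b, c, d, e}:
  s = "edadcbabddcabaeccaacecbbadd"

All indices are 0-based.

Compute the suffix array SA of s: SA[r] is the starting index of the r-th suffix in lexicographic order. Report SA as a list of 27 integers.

rank→(start, suffix):
  0 → (17, 'aacecbbadd')
  1 → (11, 'abaeccaacecbbadd')
  2 → (6, 'abddcabaeccaacecbbadd')
  3 → (18, 'acecbbadd')
  4 → (2, 'adcbabddcabaeccaacecbbadd')
  5 → (24, 'add')
  6 → (13, 'aeccaacecbbadd')
  7 → (5, 'babddcabaeccaacecbbadd')
  8 → (23, 'badd')
  9 → (12, 'baeccaacecbbadd')
  10 → (22, 'bbadd')
  11 → (7, 'bddcabaeccaacecbbadd')
  12 → (16, 'caacecbbadd')
  13 → (10, 'cabaeccaacecbbadd')
  14 → (4, 'cbabddcabaeccaacecbbadd')
  15 → (21, 'cbbadd')
  16 → (15, 'ccaacecbbadd')
  17 → (19, 'cecbbadd')
  18 → (26, 'd')
  19 → (1, 'dadcbabddcabaeccaacecbbadd')
  20 → (9, 'dcabaeccaacecbbadd')
  21 → (3, 'dcbabddcabaeccaacecbbadd')
  22 → (25, 'dd')
  23 → (8, 'ddcabaeccaacecbbadd')
  24 → (20, 'ecbbadd')
  25 → (14, 'eccaacecbbadd')
  26 → (0, 'edadcbabddcabaeccaacecbbadd')

[17, 11, 6, 18, 2, 24, 13, 5, 23, 12, 22, 7, 16, 10, 4, 21, 15, 19, 26, 1, 9, 3, 25, 8, 20, 14, 0]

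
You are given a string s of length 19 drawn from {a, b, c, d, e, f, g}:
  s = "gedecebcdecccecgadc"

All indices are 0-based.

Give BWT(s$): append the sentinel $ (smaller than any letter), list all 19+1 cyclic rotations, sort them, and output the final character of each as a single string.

cgedecbeceacecddcgc$

rank  rotation              last
    0  $gedecebcdecccecgadc  c
    1  adc$gedecebcdecccecg  g
    2  bcdecccecgadc$gedece  e
    3  c$gedecebcdecccecgad  d
    4  cccecgadc$gedecebcde  e
    5  ccecgadc$gedecebcdec  c
    6  cdecccecgadc$gedeceb  b
    7  cebcdecccecgadc$gede  e
    8  cecgadc$gedecebcdecc  c
    9  cgadc$gedecebcdeccce  e
   10  dc$gedecebcdecccecga  a
   11  decccecgadc$gedecebc  c
   12  decebcdecccecgadc$ge  e
   13  ebcdecccecgadc$gedec  c
   14  ecccecgadc$gedecebcd  d
   15  ecebcdecccecgadc$ged  d
   16  ecgadc$gedecebcdeccc  c
   17  edecebcdecccecgadc$g  g
   18  gadc$gedecebcdecccec  c
   19  gedecebcdecccecgadc$  $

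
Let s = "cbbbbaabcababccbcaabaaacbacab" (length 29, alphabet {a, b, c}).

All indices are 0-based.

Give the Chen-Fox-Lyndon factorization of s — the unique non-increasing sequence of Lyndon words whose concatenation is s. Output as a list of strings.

emit factor 1: 'c' (i=0, period=1)
emit factor 2: 'b' (i=1, period=1)
emit factor 3: 'b' (i=2, period=1)
emit factor 4: 'b' (i=3, period=1)
emit factor 5: 'b' (i=4, period=1)
emit factor 6: 'aabcababccbc' (i=5, period=12)
emit factor 7: 'aab' (i=17, period=3)
emit factor 8: 'aaacbacab' (i=20, period=9)

["c", "b", "b", "b", "b", "aabcababccbc", "aab", "aaacbacab"]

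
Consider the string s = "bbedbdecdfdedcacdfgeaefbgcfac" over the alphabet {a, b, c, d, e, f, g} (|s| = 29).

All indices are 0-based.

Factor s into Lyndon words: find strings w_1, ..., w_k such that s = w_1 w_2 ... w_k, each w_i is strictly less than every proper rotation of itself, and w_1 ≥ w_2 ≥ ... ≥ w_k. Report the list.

emit factor 1: 'bbedbdecdfdedc' (i=0, period=14)
emit factor 2: 'acdfgeaefbgcf' (i=14, period=13)
emit factor 3: 'ac' (i=27, period=2)

["bbedbdecdfdedc", "acdfgeaefbgcf", "ac"]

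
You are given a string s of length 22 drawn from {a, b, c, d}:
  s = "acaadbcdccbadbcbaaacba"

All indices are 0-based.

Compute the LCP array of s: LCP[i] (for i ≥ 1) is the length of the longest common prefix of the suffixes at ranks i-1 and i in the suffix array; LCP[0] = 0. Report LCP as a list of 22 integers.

[0, 1, 2, 2, 1, 2, 1, 4, 0, 2, 2, 1, 2, 0, 1, 3, 3, 1, 1, 0, 3, 1]

rank | idx | suffix
   0 |  21 | a
   1 |  16 | aaacba
   2 |  17 | aacba
   3 |   2 | aadbcdccbadbcbaaacba
   4 |   0 | acaadbcdccbadbcbaaacba
   5 |  18 | acba
   6 |  11 | adbcbaaacba
   7 |   3 | adbcdccbadbcbaaacba
   8 |  20 | ba
   9 |  15 | baaacba
  10 |  10 | badbcbaaacba
  11 |  13 | bcbaaacba
  12 |   5 | bcdccbadbcbaaacba
  13 |   1 | caadbcdccbadbcbaaacba
  14 |  19 | cba
  15 |  14 | cbaaacba
  16 |   9 | cbadbcbaaacba
  17 |   8 | ccbadbcbaaacba
  18 |   6 | cdccbadbcbaaacba
  19 |  12 | dbcbaaacba
  20 |   4 | dbcdccbadbcbaaacba
  21 |   7 | dccbadbcbaaacba

SA = [21, 16, 17, 2, 0, 18, 11, 3, 20, 15, 10, 13, 5, 1, 19, 14, 9, 8, 6, 12, 4, 7]
i: (SA[i-1],SA[i]) lcp shared
  1: (21,16) 1 'a'
  2: (16,17) 2 'aa'
  3: (17,2) 2 'aa'
  4: (2,0) 1 'a'
  5: (0,18) 2 'ac'
  6: (18,11) 1 'a'
  7: (11,3) 4 'adbc'
  8: (3,20) 0 ''
  9: (20,15) 2 'ba'
  10: (15,10) 2 'ba'
  11: (10,13) 1 'b'
  12: (13,5) 2 'bc'
  13: (5,1) 0 ''
  14: (1,19) 1 'c'
  15: (19,14) 3 'cba'
  16: (14,9) 3 'cba'
  17: (9,8) 1 'c'
  18: (8,6) 1 'c'
  19: (6,12) 0 ''
  20: (12,4) 3 'dbc'
  21: (4,7) 1 'd'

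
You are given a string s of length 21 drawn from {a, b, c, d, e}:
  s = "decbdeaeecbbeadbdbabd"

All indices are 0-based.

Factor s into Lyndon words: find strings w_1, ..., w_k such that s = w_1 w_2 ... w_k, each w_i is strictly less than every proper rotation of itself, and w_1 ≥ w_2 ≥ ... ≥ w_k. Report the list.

["de", "c", "bde", "aeecbbe", "adbdb", "abd"]

emit factor 1: 'de' (i=0, period=2)
emit factor 2: 'c' (i=2, period=1)
emit factor 3: 'bde' (i=3, period=3)
emit factor 4: 'aeecbbe' (i=6, period=7)
emit factor 5: 'adbdb' (i=13, period=5)
emit factor 6: 'abd' (i=18, period=3)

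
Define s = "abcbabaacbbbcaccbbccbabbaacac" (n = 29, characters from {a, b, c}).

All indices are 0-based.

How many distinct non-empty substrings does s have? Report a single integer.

rank→(start, suffix):
  0 → (24, 'aacac')
  1 → (6, 'aacbbbcaccbbccbabbaacac')
  2 → (4, 'abaacbbbcaccbbccbabbaacac')
  3 → (21, 'abbaacac')
  4 → (0, 'abcbabaacbbbcaccbbccbabbaacac')
  5 → (27, 'ac')
  6 → (25, 'acac')
  7 → (7, 'acbbbcaccbbccbabbaacac')
  8 → (13, 'accbbccbabbaacac')
  9 → (23, 'baacac')
  10 → (5, 'baacbbbcaccbbccbabbaacac')
  11 → (3, 'babaacbbbcaccbbccbabbaacac')
  12 → (20, 'babbaacac')
  13 → (22, 'bbaacac')
  14 → (9, 'bbbcaccbbccbabbaacac')
  15 → (10, 'bbcaccbbccbabbaacac')
  16 → (16, 'bbccbabbaacac')
  17 → (11, 'bcaccbbccbabbaacac')
  18 → (1, 'bcbabaacbbbcaccbbccbabbaacac')
  19 → (17, 'bccbabbaacac')
  20 → (28, 'c')
  21 → (26, 'cac')
  22 → (12, 'caccbbccbabbaacac')
  23 → (2, 'cbabaacbbbcaccbbccbabbaacac')
  24 → (19, 'cbabbaacac')
  25 → (8, 'cbbbcaccbbccbabbaacac')
  26 → (15, 'cbbccbabbaacac')
  27 → (18, 'ccbabbaacac')
  28 → (14, 'ccbbccbabbaacac')

SA = [24, 6, 4, 21, 0, 27, 25, 7, 13, 23, 5, 3, 20, 22, 9, 10, 16, 11, 1, 17, 28, 26, 12, 2, 19, 8, 15, 18, 14]
[i] adj suffixes → lcp
  [1] 24/6 → 3 ('aac')
  [2] 6/4 → 1 ('a')
  [3] 4/21 → 2 ('ab')
  [4] 21/0 → 2 ('ab')
  [5] 0/27 → 1 ('a')
  [6] 27/25 → 2 ('ac')
  [7] 25/7 → 2 ('ac')
  [8] 7/13 → 2 ('ac')
  [9] 13/23 → 0 ('')
  [10] 23/5 → 4 ('baac')
  [11] 5/3 → 2 ('ba')
  [12] 3/20 → 3 ('bab')
  [13] 20/22 → 1 ('b')
  [14] 22/9 → 2 ('bb')
  [15] 9/10 → 2 ('bb')
  [16] 10/16 → 3 ('bbc')
  [17] 16/11 → 1 ('b')
  [18] 11/1 → 2 ('bc')
  [19] 1/17 → 2 ('bc')
  [20] 17/28 → 0 ('')
  [21] 28/26 → 1 ('c')
  [22] 26/12 → 3 ('cac')
  [23] 12/2 → 1 ('c')
  [24] 2/19 → 4 ('cbab')
  [25] 19/8 → 2 ('cb')
  [26] 8/15 → 3 ('cbb')
  [27] 15/18 → 1 ('c')
  [28] 18/14 → 3 ('ccb')

n(n+1)/2 = 29·30/2 = 435
Σ LCP = 0 + 3 + 1 + 2 + 2 + 1 + 2 + 2 + 2 + 0 + 4 + 2 + 3 + 1 + 2 + 2 + 3 + 1 + 2 + 2 + 0 + 1 + 3 + 1 + 4 + 2 + 3 + 1 + 3 = 55
distinct = 435 − 55 = 380

380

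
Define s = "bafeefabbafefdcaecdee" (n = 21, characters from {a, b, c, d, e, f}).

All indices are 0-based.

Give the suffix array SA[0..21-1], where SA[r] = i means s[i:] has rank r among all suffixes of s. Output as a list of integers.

rank | idx | suffix
   0 |   6 | abbafefdcaecdee
   1 |  15 | aecdee
   2 |   1 | afeefabbafefdcaecdee
   3 |   9 | afefdcaecdee
   4 |   0 | bafeefabbafefdcaecdee
   5 |   8 | bafefdcaecdee
   6 |   7 | bbafefdcaecdee
   7 |  14 | caecdee
   8 |  17 | cdee
   9 |  13 | dcaecdee
  10 |  18 | dee
  11 |  20 | e
  12 |  16 | ecdee
  13 |  19 | ee
  14 |   3 | eefabbafefdcaecdee
  15 |   4 | efabbafefdcaecdee
  16 |  11 | efdcaecdee
  17 |   5 | fabbafefdcaecdee
  18 |  12 | fdcaecdee
  19 |   2 | feefabbafefdcaecdee
  20 |  10 | fefdcaecdee

[6, 15, 1, 9, 0, 8, 7, 14, 17, 13, 18, 20, 16, 19, 3, 4, 11, 5, 12, 2, 10]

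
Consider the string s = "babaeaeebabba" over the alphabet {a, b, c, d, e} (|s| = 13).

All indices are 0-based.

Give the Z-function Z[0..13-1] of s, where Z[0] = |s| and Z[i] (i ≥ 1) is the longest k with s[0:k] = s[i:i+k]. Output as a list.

Z[0]=13
i=1: i≥r, start 0; Z[1]=0
i=2: i≥r, start 0; Z[2]=2 scan→box=[2,4)
i=3: min(r-i=1, Z[1]=0)=0; Z[3]=0
i=4: i≥r, start 0; Z[4]=0
i=5: i≥r, start 0; Z[5]=0
i=6: i≥r, start 0; Z[6]=0
i=7: i≥r, start 0; Z[7]=0
i=8: i≥r, start 0; Z[8]=3 scan→box=[8,11)
i=9: min(r-i=2, Z[1]=0)=0; Z[9]=0
i=10: min(r-i=1, Z[2]=2)=1; Z[10]=1
i=11: i≥r, start 0; Z[11]=2 scan→box=[11,13)
i=12: min(r-i=1, Z[1]=0)=0; Z[12]=0

[13, 0, 2, 0, 0, 0, 0, 0, 3, 0, 1, 2, 0]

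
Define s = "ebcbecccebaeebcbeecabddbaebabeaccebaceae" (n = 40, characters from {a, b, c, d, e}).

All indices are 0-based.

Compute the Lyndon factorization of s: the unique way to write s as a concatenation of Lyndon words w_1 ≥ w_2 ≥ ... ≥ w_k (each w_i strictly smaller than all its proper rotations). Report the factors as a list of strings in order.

["e", "bcbeccce", "b", "aeebcbeec", "abddbaebabeaccebaceae"]

emit factor 1: 'e' (i=0, period=1)
emit factor 2: 'bcbeccce' (i=1, period=8)
emit factor 3: 'b' (i=9, period=1)
emit factor 4: 'aeebcbeec' (i=10, period=9)
emit factor 5: 'abddbaebabeaccebaceae' (i=19, period=21)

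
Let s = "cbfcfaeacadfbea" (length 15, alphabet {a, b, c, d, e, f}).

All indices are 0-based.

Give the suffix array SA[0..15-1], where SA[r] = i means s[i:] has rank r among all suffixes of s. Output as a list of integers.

rank | idx | suffix
   0 |  14 | a
   1 |   7 | acadfbea
   2 |   9 | adfbea
   3 |   5 | aeacadfbea
   4 |  12 | bea
   5 |   1 | bfcfaeacadfbea
   6 |   8 | cadfbea
   7 |   0 | cbfcfaeacadfbea
   8 |   3 | cfaeacadfbea
   9 |  10 | dfbea
  10 |  13 | ea
  11 |   6 | eacadfbea
  12 |   4 | faeacadfbea
  13 |  11 | fbea
  14 |   2 | fcfaeacadfbea

[14, 7, 9, 5, 12, 1, 8, 0, 3, 10, 13, 6, 4, 11, 2]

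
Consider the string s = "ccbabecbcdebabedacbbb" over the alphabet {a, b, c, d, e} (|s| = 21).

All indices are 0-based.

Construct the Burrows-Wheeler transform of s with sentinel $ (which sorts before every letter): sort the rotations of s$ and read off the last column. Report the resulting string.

bbbdbcebccaacae$becdbb

rank  rotation                last
    0  $ccbabecbcdebabedacbbb  b
    1  abecbcdebabedacbbb$ccb  b
    2  abedacbbb$ccbabecbcdeb  b
    3  acbbb$ccbabecbcdebabed  d
    4  b$ccbabecbcdebabedacbb  b
    5  babecbcdebabedacbbb$cc  c
    6  babedacbbb$ccbabecbcde  e
    7  bb$ccbabecbcdebabedacb  b
    8  bbb$ccbabecbcdebabedac  c
    9  bcdebabedacbbb$ccbabec  c
   10  becbcdebabedacbbb$ccba  a
   11  bedacbbb$ccbabecbcdeba  a
   12  cbabecbcdebabedacbbb$c  c
   13  cbbb$ccbabecbcdebabeda  a
   14  cbcdebabedacbbb$ccbabe  e
   15  ccbabecbcdebabedacbbb$  $
   16  cdebabedacbbb$ccbabecb  b
   17  dacbbb$ccbabecbcdebabe  e
   18  debabedacbbb$ccbabecbc  c
   19  ebabedacbbb$ccbabecbcd  d
   20  ecbcdebabedacbbb$ccbab  b
   21  edacbbb$ccbabecbcdebab  b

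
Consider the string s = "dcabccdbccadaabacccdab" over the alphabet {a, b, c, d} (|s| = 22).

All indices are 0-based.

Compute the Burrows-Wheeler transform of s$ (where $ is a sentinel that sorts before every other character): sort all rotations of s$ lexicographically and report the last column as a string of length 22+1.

bddacbcaadadcbacbccacc$

rank  rotation                 last
    0  $dcabccdbccadaabacccdab  b
    1  aabacccdab$dcabccdbccad  d
    2  ab$dcabccdbccadaabacccd  d
    3  abacccdab$dcabccdbccada  a
    4  abccdbccadaabacccdab$dc  c
    5  acccdab$dcabccdbccadaab  b
    6  adaabacccdab$dcabccdbcc  c
    7  b$dcabccdbccadaabacccda  a
    8  bacccdab$dcabccdbccadaa  a
    9  bccadaabacccdab$dcabccd  d
   10  bccdbccadaabacccdab$dca  a
   11  cabccdbccadaabacccdab$d  d
   12  cadaabacccdab$dcabccdbc  c
   13  ccadaabacccdab$dcabccdb  b
   14  cccdab$dcabccdbccadaaba  a
   15  ccdab$dcabccdbccadaabac  c
   16  ccdbccadaabacccdab$dcab  b
   17  cdab$dcabccdbccadaabacc  c
   18  cdbccadaabacccdab$dcabc  c
   19  daabacccdab$dcabccdbcca  a
   20  dab$dcabccdbccadaabaccc  c
   21  dbccadaabacccdab$dcabcc  c
   22  dcabccdbccadaabacccdab$  $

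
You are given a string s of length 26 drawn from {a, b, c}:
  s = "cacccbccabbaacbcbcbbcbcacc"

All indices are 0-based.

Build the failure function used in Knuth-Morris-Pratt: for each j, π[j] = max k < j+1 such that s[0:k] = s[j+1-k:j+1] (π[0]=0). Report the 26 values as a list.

[0, 0, 1, 1, 1, 0, 1, 1, 2, 0, 0, 0, 0, 1, 0, 1, 0, 1, 0, 0, 1, 0, 1, 2, 3, 4]

π[0] = 0
j=1 s[j]='a': π[1]=0 (border '')
j=2 s[j]='c': π[2]=1 (border 'c')
j=3 s[j]='c': k: 1→0; π[3]=1 (border 'c')
j=4 s[j]='c': k: 1→0; π[4]=1 (border 'c')
j=5 s[j]='b': k: 1→0; π[5]=0 (border '')
j=6 s[j]='c': π[6]=1 (border 'c')
j=7 s[j]='c': k: 1→0; π[7]=1 (border 'c')
j=8 s[j]='a': π[8]=2 (border 'ca')
j=9 s[j]='b': k: 2→0; π[9]=0 (border '')
j=10 s[j]='b': π[10]=0 (border '')
j=11 s[j]='a': π[11]=0 (border '')
j=12 s[j]='a': π[12]=0 (border '')
j=13 s[j]='c': π[13]=1 (border 'c')
j=14 s[j]='b': k: 1→0; π[14]=0 (border '')
j=15 s[j]='c': π[15]=1 (border 'c')
j=16 s[j]='b': k: 1→0; π[16]=0 (border '')
j=17 s[j]='c': π[17]=1 (border 'c')
j=18 s[j]='b': k: 1→0; π[18]=0 (border '')
j=19 s[j]='b': π[19]=0 (border '')
j=20 s[j]='c': π[20]=1 (border 'c')
j=21 s[j]='b': k: 1→0; π[21]=0 (border '')
j=22 s[j]='c': π[22]=1 (border 'c')
j=23 s[j]='a': π[23]=2 (border 'ca')
j=24 s[j]='c': π[24]=3 (border 'cac')
j=25 s[j]='c': π[25]=4 (border 'cacc')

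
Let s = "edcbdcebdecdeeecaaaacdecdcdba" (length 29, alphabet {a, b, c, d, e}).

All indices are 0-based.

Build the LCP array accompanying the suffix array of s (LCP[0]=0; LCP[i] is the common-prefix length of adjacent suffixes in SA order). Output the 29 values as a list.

rank | idx | suffix
   0 |  28 | a
   1 |  16 | aaaacdecdcdba
   2 |  17 | aaacdecdcdba
   3 |  18 | aacdecdcdba
   4 |  19 | acdecdcdba
   5 |  27 | ba
   6 |   3 | bdcebdecdeeecaaaacdecdcdba
   7 |   7 | bdecdeeecaaaacdecdcdba
   8 |  15 | caaaacdecdcdba
   9 |   2 | cbdcebdecdeeecaaaacdecdcdba
  10 |  25 | cdba
  11 |  23 | cdcdba
  12 |  20 | cdecdcdba
  13 |  10 | cdeeecaaaacdecdcdba
  14 |   5 | cebdecdeeecaaaacdecdcdba
  15 |  26 | dba
  16 |   1 | dcbdcebdecdeeecaaaacdecdcdba
  17 |  24 | dcdba
  18 |   4 | dcebdecdeeecaaaacdecdcdba
  19 |  21 | decdcdba
  20 |   8 | decdeeecaaaacdecdcdba
  21 |  11 | deeecaaaacdecdcdba
  22 |   6 | ebdecdeeecaaaacdecdcdba
  23 |  14 | ecaaaacdecdcdba
  24 |  22 | ecdcdba
  25 |   9 | ecdeeecaaaacdecdcdba
  26 |   0 | edcbdcebdecdeeecaaaacdecdcdba
  27 |  13 | eecaaaacdecdcdba
  28 |  12 | eeecaaaacdecdcdba

SA = [28, 16, 17, 18, 19, 27, 3, 7, 15, 2, 25, 23, 20, 10, 5, 26, 1, 24, 4, 21, 8, 11, 6, 14, 22, 9, 0, 13, 12]
i: (SA[i-1],SA[i]) lcp shared
  1: (28,16) 1 'a'
  2: (16,17) 3 'aaa'
  3: (17,18) 2 'aa'
  4: (18,19) 1 'a'
  5: (19,27) 0 ''
  6: (27,3) 1 'b'
  7: (3,7) 2 'bd'
  8: (7,15) 0 ''
  9: (15,2) 1 'c'
  10: (2,25) 1 'c'
  11: (25,23) 2 'cd'
  12: (23,20) 2 'cd'
  13: (20,10) 3 'cde'
  14: (10,5) 1 'c'
  15: (5,26) 0 ''
  16: (26,1) 1 'd'
  17: (1,24) 2 'dc'
  18: (24,4) 2 'dc'
  19: (4,21) 1 'd'
  20: (21,8) 4 'decd'
  21: (8,11) 2 'de'
  22: (11,6) 0 ''
  23: (6,14) 1 'e'
  24: (14,22) 2 'ec'
  25: (22,9) 3 'ecd'
  26: (9,0) 1 'e'
  27: (0,13) 1 'e'
  28: (13,12) 2 'ee'

[0, 1, 3, 2, 1, 0, 1, 2, 0, 1, 1, 2, 2, 3, 1, 0, 1, 2, 2, 1, 4, 2, 0, 1, 2, 3, 1, 1, 2]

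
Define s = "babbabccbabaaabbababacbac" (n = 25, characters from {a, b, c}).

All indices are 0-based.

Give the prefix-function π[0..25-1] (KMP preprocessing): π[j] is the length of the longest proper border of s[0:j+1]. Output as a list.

[0, 0, 1, 1, 2, 3, 0, 0, 1, 2, 3, 2, 0, 0, 1, 1, 2, 3, 2, 3, 2, 0, 1, 2, 0]

π[0] = 0
j=1 s[j]='a': π[1]=0 (border '')
j=2 s[j]='b': π[2]=1 (border 'b')
j=3 s[j]='b': k: 1→0; π[3]=1 (border 'b')
j=4 s[j]='a': π[4]=2 (border 'ba')
j=5 s[j]='b': π[5]=3 (border 'bab')
j=6 s[j]='c': k: 3→1→0; π[6]=0 (border '')
j=7 s[j]='c': π[7]=0 (border '')
j=8 s[j]='b': π[8]=1 (border 'b')
j=9 s[j]='a': π[9]=2 (border 'ba')
j=10 s[j]='b': π[10]=3 (border 'bab')
j=11 s[j]='a': k: 3→1; π[11]=2 (border 'ba')
j=12 s[j]='a': k: 2→0; π[12]=0 (border '')
j=13 s[j]='a': π[13]=0 (border '')
j=14 s[j]='b': π[14]=1 (border 'b')
j=15 s[j]='b': k: 1→0; π[15]=1 (border 'b')
j=16 s[j]='a': π[16]=2 (border 'ba')
j=17 s[j]='b': π[17]=3 (border 'bab')
j=18 s[j]='a': k: 3→1; π[18]=2 (border 'ba')
j=19 s[j]='b': π[19]=3 (border 'bab')
j=20 s[j]='a': k: 3→1; π[20]=2 (border 'ba')
j=21 s[j]='c': k: 2→0; π[21]=0 (border '')
j=22 s[j]='b': π[22]=1 (border 'b')
j=23 s[j]='a': π[23]=2 (border 'ba')
j=24 s[j]='c': k: 2→0; π[24]=0 (border '')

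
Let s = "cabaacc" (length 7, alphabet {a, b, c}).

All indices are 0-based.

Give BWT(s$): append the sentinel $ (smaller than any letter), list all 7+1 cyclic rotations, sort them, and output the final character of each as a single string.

cbcaac$a

rank  rotation  last
    0  $cabaacc  c
    1  aacc$cab  b
    2  abaacc$c  c
    3  acc$caba  a
    4  baacc$ca  a
    5  c$cabaac  c
    6  cabaacc$  $
    7  cc$cabaa  a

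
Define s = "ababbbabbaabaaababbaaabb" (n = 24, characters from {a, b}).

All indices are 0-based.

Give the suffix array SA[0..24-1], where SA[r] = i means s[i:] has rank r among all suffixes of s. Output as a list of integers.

[12, 19, 9, 13, 20, 10, 14, 0, 21, 16, 6, 2, 23, 11, 18, 8, 15, 5, 1, 22, 17, 7, 4, 3]

sorted suffixes:
  #0 SA[0]=12  'aaababbaaabb'
  #1 SA[1]=19  'aaabb'
  #2 SA[2]=9  'aabaaababbaaabb'
  #3 SA[3]=13  'aababbaaabb'
  #4 SA[4]=20  'aabb'
  #5 SA[5]=10  'abaaababbaaabb'
  #6 SA[6]=14  'ababbaaabb'
  #7 SA[7]=0  'ababbbabbaabaaababbaaabb'
  #8 SA[8]=21  'abb'
  #9 SA[9]=16  'abbaaabb'
  #10 SA[10]=6  'abbaabaaababbaaabb'
  #11 SA[11]=2  'abbbabbaabaaababbaaabb'
  #12 SA[12]=23  'b'
  #13 SA[13]=11  'baaababbaaabb'
  #14 SA[14]=18  'baaabb'
  #15 SA[15]=8  'baabaaababbaaabb'
  #16 SA[16]=15  'babbaaabb'
  #17 SA[17]=5  'babbaabaaababbaaabb'
  #18 SA[18]=1  'babbbabbaabaaababbaaabb'
  #19 SA[19]=22  'bb'
  #20 SA[20]=17  'bbaaabb'
  #21 SA[21]=7  'bbaabaaababbaaabb'
  #22 SA[22]=4  'bbabbaabaaababbaaabb'
  #23 SA[23]=3  'bbbabbaabaaababbaaabb'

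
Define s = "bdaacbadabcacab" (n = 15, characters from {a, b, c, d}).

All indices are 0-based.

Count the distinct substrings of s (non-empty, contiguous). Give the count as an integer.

rank→(start, suffix):
  0 → (2, 'aacbadabcacab')
  1 → (13, 'ab')
  2 → (8, 'abcacab')
  3 → (11, 'acab')
  4 → (3, 'acbadabcacab')
  5 → (6, 'adabcacab')
  6 → (14, 'b')
  7 → (5, 'badabcacab')
  8 → (9, 'bcacab')
  9 → (0, 'bdaacbadabcacab')
  10 → (12, 'cab')
  11 → (10, 'cacab')
  12 → (4, 'cbadabcacab')
  13 → (1, 'daacbadabcacab')
  14 → (7, 'dabcacab')

SA = [2, 13, 8, 11, 3, 6, 14, 5, 9, 0, 12, 10, 4, 1, 7]
rank  pair      lcp
   1  s[2:],s[13:]  1  'a'
   2  s[13:],s[8:]  2  'ab'
   3  s[8:],s[11:]  1  'a'
   4  s[11:],s[3:]  2  'ac'
   5  s[3:],s[6:]  1  'a'
   6  s[6:],s[14:]  0  ''
   7  s[14:],s[5:]  1  'b'
   8  s[5:],s[9:]  1  'b'
   9  s[9:],s[0:]  1  'b'
  10  s[0:],s[12:]  0  ''
  11  s[12:],s[10:]  2  'ca'
  12  s[10:],s[4:]  1  'c'
  13  s[4:],s[1:]  0  ''
  14  s[1:],s[7:]  2  'da'

n(n+1)/2 = 15·16/2 = 120
Σ LCP = 0 + 1 + 2 + 1 + 2 + 1 + 0 + 1 + 1 + 1 + 0 + 2 + 1 + 0 + 2 = 15
distinct = 120 − 15 = 105

105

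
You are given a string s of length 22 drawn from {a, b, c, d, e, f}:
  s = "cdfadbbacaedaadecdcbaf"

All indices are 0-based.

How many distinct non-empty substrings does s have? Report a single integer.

234

sorted suffixes:
  #0 SA[0]=12  'aadecdcbaf'
  #1 SA[1]=7  'acaedaadecdcbaf'
  #2 SA[2]=3  'adbbacaedaadecdcbaf'
  #3 SA[3]=13  'adecdcbaf'
  #4 SA[4]=9  'aedaadecdcbaf'
  #5 SA[5]=20  'af'
  #6 SA[6]=6  'bacaedaadecdcbaf'
  #7 SA[7]=19  'baf'
  #8 SA[8]=5  'bbacaedaadecdcbaf'
  #9 SA[9]=8  'caedaadecdcbaf'
  #10 SA[10]=18  'cbaf'
  #11 SA[11]=16  'cdcbaf'
  #12 SA[12]=0  'cdfadbbacaedaadecdcbaf'
  #13 SA[13]=11  'daadecdcbaf'
  #14 SA[14]=4  'dbbacaedaadecdcbaf'
  #15 SA[15]=17  'dcbaf'
  #16 SA[16]=14  'decdcbaf'
  #17 SA[17]=1  'dfadbbacaedaadecdcbaf'
  #18 SA[18]=15  'ecdcbaf'
  #19 SA[19]=10  'edaadecdcbaf'
  #20 SA[20]=21  'f'
  #21 SA[21]=2  'fadbbacaedaadecdcbaf'

SA = [12, 7, 3, 13, 9, 20, 6, 19, 5, 8, 18, 16, 0, 11, 4, 17, 14, 1, 15, 10, 21, 2]
rank  pair      lcp
   1  s[12:],s[7:]  1  'a'
   2  s[7:],s[3:]  1  'a'
   3  s[3:],s[13:]  2  'ad'
   4  s[13:],s[9:]  1  'a'
   5  s[9:],s[20:]  1  'a'
   6  s[20:],s[6:]  0  ''
   7  s[6:],s[19:]  2  'ba'
   8  s[19:],s[5:]  1  'b'
   9  s[5:],s[8:]  0  ''
  10  s[8:],s[18:]  1  'c'
  11  s[18:],s[16:]  1  'c'
  12  s[16:],s[0:]  2  'cd'
  13  s[0:],s[11:]  0  ''
  14  s[11:],s[4:]  1  'd'
  15  s[4:],s[17:]  1  'd'
  16  s[17:],s[14:]  1  'd'
  17  s[14:],s[1:]  1  'd'
  18  s[1:],s[15:]  0  ''
  19  s[15:],s[10:]  1  'e'
  20  s[10:],s[21:]  0  ''
  21  s[21:],s[2:]  1  'f'

n(n+1)/2 = 22·23/2 = 253
Σ LCP = 0 + 1 + 1 + 2 + 1 + 1 + 0 + 2 + 1 + 0 + 1 + 1 + 2 + 0 + 1 + 1 + 1 + 1 + 0 + 1 + 0 + 1 = 19
distinct = 253 − 19 = 234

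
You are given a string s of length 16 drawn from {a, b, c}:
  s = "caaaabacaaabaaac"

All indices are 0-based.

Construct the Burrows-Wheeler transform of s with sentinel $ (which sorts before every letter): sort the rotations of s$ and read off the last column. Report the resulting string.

rank  rotation           last
    0  $caaaabacaaabaaac  c
    1  aaaabacaaabaaac$c  c
    2  aaabaaac$caaaabac  c
    3  aaabacaaabaaac$ca  a
    4  aaac$caaaabacaaab  b
    5  aabaaac$caaaabaca  a
    6  aabacaaabaaac$caa  a
    7  aac$caaaabacaaaba  a
    8  abaaac$caaaabacaa  a
    9  abacaaabaaac$caaa  a
   10  ac$caaaabacaaabaa  a
   11  acaaabaaac$caaaab  b
   12  baaac$caaaabacaaa  a
   13  bacaaabaaac$caaaa  a
   14  c$caaaabacaaabaaa  a
   15  caaaabacaaabaaac$  $
   16  caaabaaac$caaaaba  a

cccabaaaaaabaaa$a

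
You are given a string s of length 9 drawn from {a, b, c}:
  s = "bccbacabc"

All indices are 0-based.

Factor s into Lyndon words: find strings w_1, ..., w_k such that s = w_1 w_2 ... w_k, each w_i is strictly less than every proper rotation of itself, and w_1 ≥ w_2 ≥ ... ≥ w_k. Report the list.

["bcc", "b", "ac", "abc"]

emit factor 1: 'bcc' (i=0, period=3)
emit factor 2: 'b' (i=3, period=1)
emit factor 3: 'ac' (i=4, period=2)
emit factor 4: 'abc' (i=6, period=3)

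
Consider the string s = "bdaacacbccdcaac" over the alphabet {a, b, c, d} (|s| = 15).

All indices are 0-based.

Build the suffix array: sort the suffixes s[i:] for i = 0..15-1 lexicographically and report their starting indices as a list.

rank | idx | suffix
   0 |  12 | aac
   1 |   2 | aacacbccdcaac
   2 |  13 | ac
   3 |   3 | acacbccdcaac
   4 |   5 | acbccdcaac
   5 |   7 | bccdcaac
   6 |   0 | bdaacacbccdcaac
   7 |  14 | c
   8 |  11 | caac
   9 |   4 | cacbccdcaac
  10 |   6 | cbccdcaac
  11 |   8 | ccdcaac
  12 |   9 | cdcaac
  13 |   1 | daacacbccdcaac
  14 |  10 | dcaac

[12, 2, 13, 3, 5, 7, 0, 14, 11, 4, 6, 8, 9, 1, 10]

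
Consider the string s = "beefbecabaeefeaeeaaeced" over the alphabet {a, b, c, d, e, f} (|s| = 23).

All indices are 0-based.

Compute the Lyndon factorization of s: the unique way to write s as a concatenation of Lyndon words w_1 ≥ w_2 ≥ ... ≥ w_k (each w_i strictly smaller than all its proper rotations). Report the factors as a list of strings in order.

["beef", "bec", "abaeefeaee", "aaeced"]

emit factor 1: 'beef' (i=0, period=4)
emit factor 2: 'bec' (i=4, period=3)
emit factor 3: 'abaeefeaee' (i=7, period=10)
emit factor 4: 'aaeced' (i=17, period=6)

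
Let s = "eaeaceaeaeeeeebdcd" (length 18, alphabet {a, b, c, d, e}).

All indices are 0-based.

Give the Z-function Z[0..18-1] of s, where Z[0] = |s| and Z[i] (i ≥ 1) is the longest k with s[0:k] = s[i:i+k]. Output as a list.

Z[0]=18
i=1: fresh scan; Z[1]=0
i=2: fresh scan; Z[2]=2 scan→box=[2,4)
i=3: min(r-i=1, Z[1]=0)=0; Z[3]=0
i=4: fresh scan; Z[4]=0
i=5: fresh scan; Z[5]=4 scan→box=[5,9)
i=6: min(r-i=3, Z[1]=0)=0; Z[6]=0
i=7: min(r-i=2, Z[2]=2)=2; Z[7]=3 scan→box=[7,10)
i=8: min(r-i=2, Z[1]=0)=0; Z[8]=0
i=9: min(r-i=1, Z[2]=2)=1; Z[9]=1
i=10: fresh scan; Z[10]=1 scan→box=[10,11)
i=11: fresh scan; Z[11]=1 scan→box=[11,12)
i=12: fresh scan; Z[12]=1 scan→box=[12,13)
i=13: fresh scan; Z[13]=1 scan→box=[13,14)
i=14: fresh scan; Z[14]=0
i=15: fresh scan; Z[15]=0
i=16: fresh scan; Z[16]=0
i=17: fresh scan; Z[17]=0

[18, 0, 2, 0, 0, 4, 0, 3, 0, 1, 1, 1, 1, 1, 0, 0, 0, 0]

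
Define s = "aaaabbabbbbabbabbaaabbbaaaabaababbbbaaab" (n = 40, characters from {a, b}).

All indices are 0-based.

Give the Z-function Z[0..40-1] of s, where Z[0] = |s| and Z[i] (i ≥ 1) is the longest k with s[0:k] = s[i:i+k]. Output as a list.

[40, 3, 2, 1, 0, 0, 1, 0, 0, 0, 0, 1, 0, 0, 1, 0, 0, 3, 2, 1, 0, 0, 0, 5, 3, 2, 1, 0, 2, 1, 0, 1, 0, 0, 0, 0, 3, 2, 1, 0]

Z[0]=40
i=1: i≥r, start 0; Z[1]=3 extend→box=[1,4)
i=2: min(r-i=2, Z[1]=3)=2; Z[2]=2
i=3: min(r-i=1, Z[2]=2)=1; Z[3]=1
i=4: i≥r, start 0; Z[4]=0
i=5: i≥r, start 0; Z[5]=0
i=6: i≥r, start 0; Z[6]=1 extend→box=[6,7)
i=7: i≥r, start 0; Z[7]=0
i=8: i≥r, start 0; Z[8]=0
i=9: i≥r, start 0; Z[9]=0
i=10: i≥r, start 0; Z[10]=0
i=11: i≥r, start 0; Z[11]=1 extend→box=[11,12)
i=12: i≥r, start 0; Z[12]=0
i=13: i≥r, start 0; Z[13]=0
i=14: i≥r, start 0; Z[14]=1 extend→box=[14,15)
i=15: i≥r, start 0; Z[15]=0
i=16: i≥r, start 0; Z[16]=0
i=17: i≥r, start 0; Z[17]=3 extend→box=[17,20)
i=18: min(r-i=2, Z[1]=3)=2; Z[18]=2
i=19: min(r-i=1, Z[2]=2)=1; Z[19]=1
i=20: i≥r, start 0; Z[20]=0
i=21: i≥r, start 0; Z[21]=0
i=22: i≥r, start 0; Z[22]=0
i=23: i≥r, start 0; Z[23]=5 extend→box=[23,28)
i=24: min(r-i=4, Z[1]=3)=3; Z[24]=3
i=25: min(r-i=3, Z[2]=2)=2; Z[25]=2
i=26: min(r-i=2, Z[3]=1)=1; Z[26]=1
i=27: min(r-i=1, Z[4]=0)=0; Z[27]=0
i=28: i≥r, start 0; Z[28]=2 extend→box=[28,30)
i=29: min(r-i=1, Z[1]=3)=1; Z[29]=1
i=30: i≥r, start 0; Z[30]=0
i=31: i≥r, start 0; Z[31]=1 extend→box=[31,32)
i=32: i≥r, start 0; Z[32]=0
i=33: i≥r, start 0; Z[33]=0
i=34: i≥r, start 0; Z[34]=0
i=35: i≥r, start 0; Z[35]=0
i=36: i≥r, start 0; Z[36]=3 extend→box=[36,39)
i=37: min(r-i=2, Z[1]=3)=2; Z[37]=2
i=38: min(r-i=1, Z[2]=2)=1; Z[38]=1
i=39: i≥r, start 0; Z[39]=0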